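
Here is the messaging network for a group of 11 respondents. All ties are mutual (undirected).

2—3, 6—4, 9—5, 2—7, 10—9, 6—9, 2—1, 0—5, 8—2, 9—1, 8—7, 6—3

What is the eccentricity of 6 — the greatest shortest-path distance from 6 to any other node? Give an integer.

3

Distances from 6: 0:3, 1:2, 2:2, 3:1, 4:1, 5:2, 7:3, 8:3, 9:1, 10:2.
The largest is 3 (to 8, 7, and 0), so the eccentricity of 6 is 3.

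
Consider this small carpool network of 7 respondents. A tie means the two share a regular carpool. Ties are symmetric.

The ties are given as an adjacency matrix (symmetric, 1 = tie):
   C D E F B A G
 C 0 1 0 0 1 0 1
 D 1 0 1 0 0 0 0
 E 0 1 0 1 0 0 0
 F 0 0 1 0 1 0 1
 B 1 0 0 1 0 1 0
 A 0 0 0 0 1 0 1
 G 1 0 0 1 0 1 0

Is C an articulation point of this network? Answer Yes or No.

No

Even without C, every remaining node can still reach every other (the residual graph is connected), so C is not a cut vertex.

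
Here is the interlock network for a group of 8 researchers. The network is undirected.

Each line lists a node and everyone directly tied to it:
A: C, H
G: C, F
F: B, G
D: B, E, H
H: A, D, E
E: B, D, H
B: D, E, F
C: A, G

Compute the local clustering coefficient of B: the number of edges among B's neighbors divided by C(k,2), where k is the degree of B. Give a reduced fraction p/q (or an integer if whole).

B's neighbors: D, E, and F (k = 3).
Possible neighbor pairs: C(3,2) = 3. Edges among them: D–E → e = 1.
Clustering(B) = 1/3.

1/3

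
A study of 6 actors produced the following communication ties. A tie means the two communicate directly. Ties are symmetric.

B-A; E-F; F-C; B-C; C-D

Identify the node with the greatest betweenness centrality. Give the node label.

C

Unnormalized betweenness of each node: A:0, B:4, C:8, D:0, E:0, F:4.
C has the largest value, 8, making it the main broker — the node through which the most shortest paths run.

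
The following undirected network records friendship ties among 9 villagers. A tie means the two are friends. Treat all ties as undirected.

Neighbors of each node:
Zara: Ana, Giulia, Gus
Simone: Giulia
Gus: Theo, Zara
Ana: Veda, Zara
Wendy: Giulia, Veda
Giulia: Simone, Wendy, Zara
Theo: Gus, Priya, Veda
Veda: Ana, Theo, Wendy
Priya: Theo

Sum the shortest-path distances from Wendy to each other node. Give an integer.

Distances from Wendy: Ana:2, Giulia:1, Gus:3, Priya:3, Simone:2, Theo:2, Veda:1, Zara:2.
Sum = 2 + 1 + 3 + 3 + 2 + 2 + 1 + 2 = 16.

16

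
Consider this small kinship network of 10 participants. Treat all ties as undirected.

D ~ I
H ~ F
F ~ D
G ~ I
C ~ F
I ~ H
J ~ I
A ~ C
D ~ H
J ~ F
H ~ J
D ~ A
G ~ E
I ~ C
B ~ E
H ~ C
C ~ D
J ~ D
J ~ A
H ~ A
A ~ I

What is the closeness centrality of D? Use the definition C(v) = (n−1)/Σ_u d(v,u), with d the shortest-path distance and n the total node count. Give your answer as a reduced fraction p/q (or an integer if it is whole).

3/5

Distances from D: A:1, B:4, C:1, E:3, F:1, G:2, H:1, I:1, J:1. Sum = 15.
n = 10, so closeness = 9/15 = 3/5.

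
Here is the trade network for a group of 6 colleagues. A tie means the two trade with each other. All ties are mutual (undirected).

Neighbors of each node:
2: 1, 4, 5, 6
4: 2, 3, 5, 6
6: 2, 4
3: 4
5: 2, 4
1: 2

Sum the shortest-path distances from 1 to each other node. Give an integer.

Distances from 1: 2:1, 3:3, 4:2, 5:2, 6:2.
Sum = 1 + 3 + 2 + 2 + 2 = 10.

10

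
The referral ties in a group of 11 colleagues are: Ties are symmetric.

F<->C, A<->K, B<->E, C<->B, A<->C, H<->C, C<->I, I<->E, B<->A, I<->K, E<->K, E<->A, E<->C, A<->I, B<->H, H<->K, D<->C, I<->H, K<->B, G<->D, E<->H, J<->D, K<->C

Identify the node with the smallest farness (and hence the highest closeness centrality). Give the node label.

Farness (sum of distances to all others) for each node — A:17, B:17, C:12, D:17, E:16, F:21, G:26, H:17, I:17, J:26, K:16.
The smallest farness is 12, for C, so C has the highest closeness.

C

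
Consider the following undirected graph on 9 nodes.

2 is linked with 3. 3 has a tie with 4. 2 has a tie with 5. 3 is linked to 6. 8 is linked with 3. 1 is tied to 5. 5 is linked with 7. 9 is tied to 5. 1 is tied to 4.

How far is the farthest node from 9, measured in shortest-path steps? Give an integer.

Distances from 9: 1:2, 2:2, 3:3, 4:3, 5:1, 6:4, 7:2, 8:4.
The largest is 4 (to 6 and 8), so the eccentricity of 9 is 4.

4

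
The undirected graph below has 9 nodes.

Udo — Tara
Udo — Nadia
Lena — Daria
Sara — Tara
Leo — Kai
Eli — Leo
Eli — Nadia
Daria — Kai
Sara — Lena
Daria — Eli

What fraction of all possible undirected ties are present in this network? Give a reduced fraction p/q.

There are 10 edges and 9 nodes, so the maximum possible is C(9,2) = 36.
Density = 10/36 = 5/18.

5/18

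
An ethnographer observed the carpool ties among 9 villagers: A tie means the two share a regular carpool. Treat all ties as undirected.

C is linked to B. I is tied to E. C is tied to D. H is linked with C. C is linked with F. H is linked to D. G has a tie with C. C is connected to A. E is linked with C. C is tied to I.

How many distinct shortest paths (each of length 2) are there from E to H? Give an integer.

1

The shortest distance is 2, and the only length-2 path is E–C–H. So there is exactly 1 shortest path.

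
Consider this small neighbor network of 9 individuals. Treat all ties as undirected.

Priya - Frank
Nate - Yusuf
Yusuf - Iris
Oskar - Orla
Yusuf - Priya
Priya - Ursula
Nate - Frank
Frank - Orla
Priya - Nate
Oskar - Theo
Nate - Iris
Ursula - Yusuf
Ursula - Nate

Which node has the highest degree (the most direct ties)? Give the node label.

Nate

Degrees — Frank:3, Iris:2, Nate:5, Orla:2, Oskar:2, Priya:4, Theo:1, Ursula:3, Yusuf:4.
The maximum is 5, attained only by Nate.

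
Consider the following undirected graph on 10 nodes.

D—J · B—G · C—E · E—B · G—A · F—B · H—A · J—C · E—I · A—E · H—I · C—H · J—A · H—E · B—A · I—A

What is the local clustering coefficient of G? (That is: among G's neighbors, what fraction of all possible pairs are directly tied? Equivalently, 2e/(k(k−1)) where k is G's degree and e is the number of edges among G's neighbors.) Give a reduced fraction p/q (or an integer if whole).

1

G's neighbors: A and B (k = 2).
Possible neighbor pairs: C(2,2) = 1. Edges among them: A–B → e = 1.
Clustering(G) = 1/1.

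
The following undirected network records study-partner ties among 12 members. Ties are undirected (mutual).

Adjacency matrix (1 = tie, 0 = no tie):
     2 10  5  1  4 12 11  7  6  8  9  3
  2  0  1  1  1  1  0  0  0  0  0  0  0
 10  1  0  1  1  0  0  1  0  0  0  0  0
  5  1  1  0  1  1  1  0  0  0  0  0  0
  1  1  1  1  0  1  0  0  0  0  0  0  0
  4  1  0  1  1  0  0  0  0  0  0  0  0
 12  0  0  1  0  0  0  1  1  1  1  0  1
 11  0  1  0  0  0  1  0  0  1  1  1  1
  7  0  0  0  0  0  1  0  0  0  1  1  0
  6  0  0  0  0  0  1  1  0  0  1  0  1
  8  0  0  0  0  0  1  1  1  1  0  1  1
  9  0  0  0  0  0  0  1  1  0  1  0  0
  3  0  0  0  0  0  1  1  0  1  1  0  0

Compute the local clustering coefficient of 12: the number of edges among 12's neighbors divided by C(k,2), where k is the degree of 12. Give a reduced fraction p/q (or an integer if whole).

12's neighbors: 3, 5, 6, 7, 8, and 11 (k = 6).
Possible neighbor pairs: C(6,2) = 15. Edges among them: 3–6, 3–8, 3–11, 6–8, 6–11, 7–8, 8–11 → e = 7.
Clustering(12) = 7/15.

7/15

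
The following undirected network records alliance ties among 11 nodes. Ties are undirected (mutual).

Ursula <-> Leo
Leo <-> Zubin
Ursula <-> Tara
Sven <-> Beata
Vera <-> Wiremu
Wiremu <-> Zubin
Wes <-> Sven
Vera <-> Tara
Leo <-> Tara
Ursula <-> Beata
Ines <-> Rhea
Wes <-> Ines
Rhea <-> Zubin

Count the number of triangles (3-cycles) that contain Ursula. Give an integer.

1

Ursula's neighbors: Beata, Leo, and Tara.
Neighbor pairs that are themselves tied: Ursula–Leo–Tara. Each forms one triangle with Ursula, for 1 in total.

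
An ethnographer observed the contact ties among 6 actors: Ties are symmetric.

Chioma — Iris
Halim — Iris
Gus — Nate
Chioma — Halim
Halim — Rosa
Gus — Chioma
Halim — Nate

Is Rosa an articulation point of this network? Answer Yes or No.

Even without Rosa, every remaining node can still reach every other (the residual graph is connected), so Rosa is not a cut vertex.

No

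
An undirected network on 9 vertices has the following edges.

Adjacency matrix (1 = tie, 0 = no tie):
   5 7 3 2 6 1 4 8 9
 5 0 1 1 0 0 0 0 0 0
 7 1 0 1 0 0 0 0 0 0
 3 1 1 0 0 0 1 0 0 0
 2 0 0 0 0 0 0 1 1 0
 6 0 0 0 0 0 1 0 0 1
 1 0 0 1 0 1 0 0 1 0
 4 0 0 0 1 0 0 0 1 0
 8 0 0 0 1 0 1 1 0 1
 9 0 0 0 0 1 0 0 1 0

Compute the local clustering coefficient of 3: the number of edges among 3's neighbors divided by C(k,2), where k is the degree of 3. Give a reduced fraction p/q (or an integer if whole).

3's neighbors: 1, 5, and 7 (k = 3).
Possible neighbor pairs: C(3,2) = 3. Edges among them: 5–7 → e = 1.
Clustering(3) = 1/3.

1/3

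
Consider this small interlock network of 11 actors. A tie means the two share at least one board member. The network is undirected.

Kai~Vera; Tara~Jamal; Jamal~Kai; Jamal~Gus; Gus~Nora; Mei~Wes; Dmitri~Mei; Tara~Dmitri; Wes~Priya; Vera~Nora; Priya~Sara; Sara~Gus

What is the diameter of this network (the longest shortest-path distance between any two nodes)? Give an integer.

Eccentricity of each node (its greatest distance to any other): Dmitri:4, Gus:4, Jamal:4, Kai:5, Mei:5, Nora:5, Priya:4, Sara:4, Tara:4, Vera:5, Wes:5.
The maximum eccentricity is 5, realized for instance by the pair Kai–Wes via Kai – Jamal – Tara – Dmitri – Mei – Wes. So the diameter is 5.

5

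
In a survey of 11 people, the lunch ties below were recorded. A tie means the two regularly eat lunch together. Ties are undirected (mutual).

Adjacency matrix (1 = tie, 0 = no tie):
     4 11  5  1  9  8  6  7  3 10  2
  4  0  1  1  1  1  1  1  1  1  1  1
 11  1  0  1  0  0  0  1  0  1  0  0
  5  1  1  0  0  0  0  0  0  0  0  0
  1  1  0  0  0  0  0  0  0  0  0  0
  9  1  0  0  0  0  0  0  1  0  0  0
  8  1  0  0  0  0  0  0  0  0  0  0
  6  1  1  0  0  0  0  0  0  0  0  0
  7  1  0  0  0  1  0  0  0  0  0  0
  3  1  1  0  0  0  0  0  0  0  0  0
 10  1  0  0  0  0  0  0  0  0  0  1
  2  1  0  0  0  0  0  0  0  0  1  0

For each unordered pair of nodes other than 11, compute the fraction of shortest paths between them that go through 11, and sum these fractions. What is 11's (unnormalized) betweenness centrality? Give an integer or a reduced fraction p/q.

Pairs whose geodesics pass through 11 — 5–6: 1/2; 5–3: 1/2; 6–3: 1/2.
All other pairs contribute 0.
Summing the contributions gives betweenness(11) = 3/2.

3/2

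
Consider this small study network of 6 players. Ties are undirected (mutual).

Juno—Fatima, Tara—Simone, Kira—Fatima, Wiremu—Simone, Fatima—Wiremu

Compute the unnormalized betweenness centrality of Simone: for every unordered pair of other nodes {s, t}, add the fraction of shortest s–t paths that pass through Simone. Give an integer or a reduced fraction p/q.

4

Pairs whose geodesics pass through Simone — Juno–Tara: 1; Kira–Tara: 1; Fatima–Tara: 1; Tara–Wiremu: 1.
All other pairs contribute 0.
Summing the contributions gives betweenness(Simone) = 4.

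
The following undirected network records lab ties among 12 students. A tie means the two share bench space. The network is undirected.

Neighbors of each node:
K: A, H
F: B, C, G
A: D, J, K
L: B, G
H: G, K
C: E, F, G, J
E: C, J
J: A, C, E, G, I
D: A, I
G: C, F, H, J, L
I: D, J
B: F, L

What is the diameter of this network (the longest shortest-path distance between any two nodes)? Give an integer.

Eccentricity of each node (its greatest distance to any other): A:4, B:5, C:3, D:5, E:3, F:4, G:3, H:3, I:4, J:3, K:4, L:4.
The maximum eccentricity is 5, realized for instance by the pair B–D via B – F – C – J – I – D. So the diameter is 5.

5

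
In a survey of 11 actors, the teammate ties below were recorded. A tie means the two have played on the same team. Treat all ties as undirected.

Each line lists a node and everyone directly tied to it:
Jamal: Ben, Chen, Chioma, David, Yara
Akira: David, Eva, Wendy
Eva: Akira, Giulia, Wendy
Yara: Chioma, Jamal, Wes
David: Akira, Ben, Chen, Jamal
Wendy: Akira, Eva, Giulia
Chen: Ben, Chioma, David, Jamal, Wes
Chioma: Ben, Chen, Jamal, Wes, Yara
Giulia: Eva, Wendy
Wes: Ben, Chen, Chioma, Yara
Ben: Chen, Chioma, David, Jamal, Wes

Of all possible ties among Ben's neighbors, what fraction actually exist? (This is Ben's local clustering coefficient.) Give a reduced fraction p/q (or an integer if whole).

7/10

Ben's neighbors: Chen, Chioma, David, Jamal, and Wes (k = 5).
Possible neighbor pairs: C(5,2) = 10. Edges among them: Chen–Chioma, Chen–David, Chen–Jamal, Chen–Wes, Chioma–Jamal, Chioma–Wes, David–Jamal → e = 7.
Clustering(Ben) = 7/10.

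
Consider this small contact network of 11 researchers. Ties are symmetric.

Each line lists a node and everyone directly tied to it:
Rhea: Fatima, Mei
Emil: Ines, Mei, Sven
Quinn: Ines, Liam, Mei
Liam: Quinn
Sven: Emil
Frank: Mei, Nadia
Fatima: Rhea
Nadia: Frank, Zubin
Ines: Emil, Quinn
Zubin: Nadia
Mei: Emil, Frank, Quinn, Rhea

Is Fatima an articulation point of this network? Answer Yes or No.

Even without Fatima, every remaining node can still reach every other (the residual graph is connected), so Fatima is not a cut vertex.

No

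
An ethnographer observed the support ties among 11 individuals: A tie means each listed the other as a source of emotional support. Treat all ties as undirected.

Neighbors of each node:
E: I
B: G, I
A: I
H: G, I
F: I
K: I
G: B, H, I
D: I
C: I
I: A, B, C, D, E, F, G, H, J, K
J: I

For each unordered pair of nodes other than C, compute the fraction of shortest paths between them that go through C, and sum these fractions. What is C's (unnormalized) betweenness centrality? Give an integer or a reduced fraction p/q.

0

No shortest path between any pair of other nodes passes through C.
Summing the contributions gives betweenness(C) = 0.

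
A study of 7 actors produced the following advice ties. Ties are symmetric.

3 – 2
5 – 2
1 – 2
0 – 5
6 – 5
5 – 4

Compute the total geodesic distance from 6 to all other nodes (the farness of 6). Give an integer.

13

Distances from 6: 0:2, 1:3, 2:2, 3:3, 4:2, 5:1.
Sum = 2 + 3 + 2 + 3 + 2 + 1 = 13.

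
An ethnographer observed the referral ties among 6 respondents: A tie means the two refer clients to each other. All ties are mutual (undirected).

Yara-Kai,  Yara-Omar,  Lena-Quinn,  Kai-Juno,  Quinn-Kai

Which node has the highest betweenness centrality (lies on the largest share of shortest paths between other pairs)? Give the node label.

Kai

Unnormalized betweenness of each node: Juno:0, Kai:8, Lena:0, Omar:0, Quinn:4, Yara:4.
Kai has the largest value, 8, making it the main broker — the node through which the most shortest paths run.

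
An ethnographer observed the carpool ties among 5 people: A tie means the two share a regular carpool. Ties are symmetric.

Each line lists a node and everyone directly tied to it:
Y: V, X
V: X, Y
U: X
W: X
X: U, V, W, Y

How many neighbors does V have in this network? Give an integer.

V is directly tied to X and Y. That is 2 neighbors, so the degree of V is 2.

2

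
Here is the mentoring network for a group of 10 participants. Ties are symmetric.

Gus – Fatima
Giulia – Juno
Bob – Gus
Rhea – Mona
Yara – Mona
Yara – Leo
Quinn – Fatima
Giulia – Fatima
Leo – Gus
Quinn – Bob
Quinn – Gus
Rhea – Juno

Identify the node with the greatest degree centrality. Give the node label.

Gus

Degrees — Bob:2, Fatima:3, Giulia:2, Gus:4, Juno:2, Leo:2, Mona:2, Quinn:3, Rhea:2, Yara:2.
The maximum is 4, attained only by Gus.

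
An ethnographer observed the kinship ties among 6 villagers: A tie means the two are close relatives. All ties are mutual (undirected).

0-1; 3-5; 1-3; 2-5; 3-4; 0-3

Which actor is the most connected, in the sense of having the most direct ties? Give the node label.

3

Degrees — 0:2, 1:2, 2:1, 3:4, 4:1, 5:2.
The maximum is 4, attained only by 3.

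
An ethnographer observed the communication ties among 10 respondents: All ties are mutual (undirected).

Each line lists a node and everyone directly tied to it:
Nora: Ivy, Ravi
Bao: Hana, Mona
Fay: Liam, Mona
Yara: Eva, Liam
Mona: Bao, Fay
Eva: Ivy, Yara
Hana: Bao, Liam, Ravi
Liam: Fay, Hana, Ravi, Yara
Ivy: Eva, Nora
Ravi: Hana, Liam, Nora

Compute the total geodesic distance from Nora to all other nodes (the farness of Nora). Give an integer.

Distances from Nora: Bao:3, Eva:2, Fay:3, Hana:2, Ivy:1, Liam:2, Mona:4, Ravi:1, Yara:3.
Sum = 3 + 2 + 3 + 2 + 1 + 2 + 4 + 1 + 3 = 21.

21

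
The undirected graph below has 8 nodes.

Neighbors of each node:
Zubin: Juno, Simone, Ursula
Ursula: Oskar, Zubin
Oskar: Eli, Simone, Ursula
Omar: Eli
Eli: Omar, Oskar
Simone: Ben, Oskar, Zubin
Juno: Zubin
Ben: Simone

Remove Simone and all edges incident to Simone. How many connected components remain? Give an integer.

Without Simone, the remaining ties split the others into: {Eli, Juno, Omar, Oskar, Ursula, Zubin}; {Ben}.
That's 2 separate components.

2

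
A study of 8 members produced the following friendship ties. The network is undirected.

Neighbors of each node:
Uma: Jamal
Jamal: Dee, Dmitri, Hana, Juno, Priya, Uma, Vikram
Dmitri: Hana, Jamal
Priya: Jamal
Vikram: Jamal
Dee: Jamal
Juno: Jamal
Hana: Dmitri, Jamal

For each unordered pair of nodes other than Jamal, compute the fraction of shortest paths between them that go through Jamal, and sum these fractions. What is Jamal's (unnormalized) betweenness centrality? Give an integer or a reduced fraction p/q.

Pairs whose geodesics pass through Jamal — Hana–Uma: 1; Hana–Juno: 1; Hana–Dee: 1; Hana–Vikram: 1; Hana–Priya: 1; Dmitri–Uma: 1; Dmitri–Juno: 1; Dmitri–Dee: 1; Dmitri–Vikram: 1; Dmitri–Priya: 1; Uma–Juno: 1; Uma–Dee: 1; Uma–Vikram: 1; Uma–Priya: 1 … (+6 more pairs).
All other pairs contribute 0.
Summing the contributions gives betweenness(Jamal) = 20.

20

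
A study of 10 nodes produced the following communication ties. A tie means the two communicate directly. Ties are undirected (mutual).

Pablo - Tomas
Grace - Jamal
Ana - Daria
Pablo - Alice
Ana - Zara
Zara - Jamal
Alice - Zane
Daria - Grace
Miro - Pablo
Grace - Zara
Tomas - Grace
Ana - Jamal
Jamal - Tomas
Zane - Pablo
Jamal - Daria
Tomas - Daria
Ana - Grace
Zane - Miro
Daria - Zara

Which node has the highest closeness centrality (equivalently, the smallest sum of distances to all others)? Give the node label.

Farness (sum of distances to all others) for each node — Alice:23, Ana:21, Daria:16, Grace:16, Jamal:16, Miro:23, Pablo:16, Tomas:14, Zane:22, Zara:21.
The smallest farness is 14, for Tomas, so Tomas has the highest closeness.

Tomas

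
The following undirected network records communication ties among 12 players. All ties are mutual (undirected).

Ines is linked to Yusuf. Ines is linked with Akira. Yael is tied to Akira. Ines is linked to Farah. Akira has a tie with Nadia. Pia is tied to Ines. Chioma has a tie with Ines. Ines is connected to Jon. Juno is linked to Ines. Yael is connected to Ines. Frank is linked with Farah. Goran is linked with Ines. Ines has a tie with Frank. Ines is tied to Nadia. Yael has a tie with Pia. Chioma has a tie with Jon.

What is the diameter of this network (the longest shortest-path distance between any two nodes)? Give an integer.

Eccentricity of each node (its greatest distance to any other): Akira:2, Chioma:2, Farah:2, Frank:2, Goran:2, Ines:1, Jon:2, Juno:2, Nadia:2, Pia:2, Yael:2, Yusuf:2.
The maximum eccentricity is 2, realized for instance by the pair Yael–Frank via Yael – Ines – Frank. So the diameter is 2.

2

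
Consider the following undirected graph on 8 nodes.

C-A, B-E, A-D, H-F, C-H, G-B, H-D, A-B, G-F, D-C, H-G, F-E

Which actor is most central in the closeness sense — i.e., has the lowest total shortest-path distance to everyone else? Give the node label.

H

Farness (sum of distances to all others) for each node — A:12, B:11, C:12, D:12, E:14, F:12, G:11, H:10.
The smallest farness is 10, for H, so H has the highest closeness.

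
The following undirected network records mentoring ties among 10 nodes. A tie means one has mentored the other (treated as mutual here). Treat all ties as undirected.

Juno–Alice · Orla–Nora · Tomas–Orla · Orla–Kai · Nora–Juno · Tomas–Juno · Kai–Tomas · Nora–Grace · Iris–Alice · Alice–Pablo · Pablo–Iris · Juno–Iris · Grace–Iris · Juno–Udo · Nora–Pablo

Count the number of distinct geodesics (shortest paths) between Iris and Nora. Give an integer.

The shortest distance is 2. The length-2 paths are: Iris–Pablo–Nora; Iris–Grace–Nora; Iris–Juno–Nora.
That gives 3 distinct shortest paths.

3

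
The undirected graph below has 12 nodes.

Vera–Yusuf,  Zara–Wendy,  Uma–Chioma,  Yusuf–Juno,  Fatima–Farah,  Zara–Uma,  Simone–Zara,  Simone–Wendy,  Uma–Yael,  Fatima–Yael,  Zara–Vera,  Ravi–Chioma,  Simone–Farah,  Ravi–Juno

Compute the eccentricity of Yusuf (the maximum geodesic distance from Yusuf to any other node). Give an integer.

5

Distances from Yusuf: Chioma:3, Farah:4, Fatima:5, Juno:1, Ravi:2, Simone:3, Uma:3, Vera:1, Wendy:3, Yael:4, Zara:2.
The largest is 5 (to Fatima), so the eccentricity of Yusuf is 5.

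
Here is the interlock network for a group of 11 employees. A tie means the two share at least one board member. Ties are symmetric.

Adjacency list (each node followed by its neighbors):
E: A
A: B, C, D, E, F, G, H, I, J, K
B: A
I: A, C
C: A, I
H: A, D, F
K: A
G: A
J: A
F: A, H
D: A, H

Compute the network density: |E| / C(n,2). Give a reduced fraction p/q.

There are 13 edges and 11 nodes, so the maximum possible is C(11,2) = 55.
Density = 13/55.

13/55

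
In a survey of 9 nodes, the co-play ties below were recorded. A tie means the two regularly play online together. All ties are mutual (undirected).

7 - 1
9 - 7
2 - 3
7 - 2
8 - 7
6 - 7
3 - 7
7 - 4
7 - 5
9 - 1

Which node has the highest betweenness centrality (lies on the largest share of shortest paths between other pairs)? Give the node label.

7

Unnormalized betweenness of each node: 1:0, 2:0, 3:0, 4:0, 5:0, 6:0, 7:26, 8:0, 9:0.
7 has the largest value, 26, making it the main broker — the node through which the most shortest paths run.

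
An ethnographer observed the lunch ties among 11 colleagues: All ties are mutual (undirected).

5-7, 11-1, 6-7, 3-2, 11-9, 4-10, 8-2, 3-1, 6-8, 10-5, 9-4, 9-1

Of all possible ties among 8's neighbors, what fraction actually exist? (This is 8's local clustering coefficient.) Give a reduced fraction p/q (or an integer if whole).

0

8's neighbors: 2 and 6 (k = 2).
Possible neighbor pairs: C(2,2) = 1. Edges among them: none → e = 0.
Clustering(8) = 0/1.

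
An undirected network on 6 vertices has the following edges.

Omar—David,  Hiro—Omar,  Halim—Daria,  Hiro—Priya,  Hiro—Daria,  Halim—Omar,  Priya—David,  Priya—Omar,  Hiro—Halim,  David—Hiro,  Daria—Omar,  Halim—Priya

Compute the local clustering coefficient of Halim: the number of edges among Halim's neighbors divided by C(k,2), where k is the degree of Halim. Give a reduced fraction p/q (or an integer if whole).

5/6

Halim's neighbors: Daria, Hiro, Omar, and Priya (k = 4).
Possible neighbor pairs: C(4,2) = 6. Edges among them: Daria–Hiro, Daria–Omar, Hiro–Omar, Hiro–Priya, Omar–Priya → e = 5.
Clustering(Halim) = 5/6.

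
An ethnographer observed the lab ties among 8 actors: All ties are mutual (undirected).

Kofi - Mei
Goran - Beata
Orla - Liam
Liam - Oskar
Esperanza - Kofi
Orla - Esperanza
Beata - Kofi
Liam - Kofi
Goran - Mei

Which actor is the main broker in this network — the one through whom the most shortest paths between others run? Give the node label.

Kofi

Unnormalized betweenness of each node: Beata:5/2, Esperanza:2, Goran:1/2, Kofi:27/2, Liam:8, Mei:5/2, Orla:1, Oskar:0.
Kofi has the largest value, 27/2, making it the main broker — the node through which the most shortest paths run.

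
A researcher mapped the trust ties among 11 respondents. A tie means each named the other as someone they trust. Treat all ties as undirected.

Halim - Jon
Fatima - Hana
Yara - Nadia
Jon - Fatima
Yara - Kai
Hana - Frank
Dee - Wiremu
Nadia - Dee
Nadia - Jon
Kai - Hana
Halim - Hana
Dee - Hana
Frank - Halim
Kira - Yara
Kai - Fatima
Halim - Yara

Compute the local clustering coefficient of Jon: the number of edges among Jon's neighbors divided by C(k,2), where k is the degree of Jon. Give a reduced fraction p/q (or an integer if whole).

0

Jon's neighbors: Fatima, Halim, and Nadia (k = 3).
Possible neighbor pairs: C(3,2) = 3. Edges among them: none → e = 0.
Clustering(Jon) = 0/3 = 0.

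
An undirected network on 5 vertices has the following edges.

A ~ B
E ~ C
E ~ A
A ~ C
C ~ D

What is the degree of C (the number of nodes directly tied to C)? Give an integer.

C is directly tied to A, D, and E. That is 3 neighbors, so the degree of C is 3.

3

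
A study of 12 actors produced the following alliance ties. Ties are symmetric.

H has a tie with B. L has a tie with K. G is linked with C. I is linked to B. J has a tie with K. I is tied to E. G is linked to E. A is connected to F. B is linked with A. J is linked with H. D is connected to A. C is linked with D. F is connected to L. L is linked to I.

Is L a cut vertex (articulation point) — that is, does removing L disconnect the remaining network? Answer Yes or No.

No

Even without L, every remaining node can still reach every other (the residual graph is connected), so L is not a cut vertex.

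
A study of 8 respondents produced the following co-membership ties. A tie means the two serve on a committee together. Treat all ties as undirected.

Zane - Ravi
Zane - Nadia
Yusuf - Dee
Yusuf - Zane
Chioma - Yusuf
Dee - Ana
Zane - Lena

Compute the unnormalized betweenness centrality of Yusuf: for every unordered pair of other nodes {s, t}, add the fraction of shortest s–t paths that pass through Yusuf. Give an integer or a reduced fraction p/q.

14

Pairs whose geodesics pass through Yusuf — Nadia–Ana: 1; Nadia–Chioma: 1; Nadia–Dee: 1; Ana–Ravi: 1; Ana–Chioma: 1; Ana–Zane: 1; Ana–Lena: 1; Ravi–Chioma: 1; Ravi–Dee: 1; Chioma–Zane: 1; Chioma–Lena: 1; Chioma–Dee: 1; Zane–Dee: 1; Lena–Dee: 1.
All other pairs contribute 0.
Summing the contributions gives betweenness(Yusuf) = 14.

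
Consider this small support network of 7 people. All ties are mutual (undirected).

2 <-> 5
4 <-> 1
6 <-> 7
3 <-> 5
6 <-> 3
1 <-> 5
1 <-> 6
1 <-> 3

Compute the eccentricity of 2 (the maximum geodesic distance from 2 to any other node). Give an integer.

4

Distances from 2: 1:2, 3:2, 4:3, 5:1, 6:3, 7:4.
The largest is 4 (to 7), so the eccentricity of 2 is 4.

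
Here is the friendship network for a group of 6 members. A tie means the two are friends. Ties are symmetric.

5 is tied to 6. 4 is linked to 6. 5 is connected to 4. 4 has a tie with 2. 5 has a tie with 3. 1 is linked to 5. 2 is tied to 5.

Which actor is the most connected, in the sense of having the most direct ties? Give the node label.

Degrees — 1:1, 2:2, 3:1, 4:3, 5:5, 6:2.
The maximum is 5, attained only by 5.

5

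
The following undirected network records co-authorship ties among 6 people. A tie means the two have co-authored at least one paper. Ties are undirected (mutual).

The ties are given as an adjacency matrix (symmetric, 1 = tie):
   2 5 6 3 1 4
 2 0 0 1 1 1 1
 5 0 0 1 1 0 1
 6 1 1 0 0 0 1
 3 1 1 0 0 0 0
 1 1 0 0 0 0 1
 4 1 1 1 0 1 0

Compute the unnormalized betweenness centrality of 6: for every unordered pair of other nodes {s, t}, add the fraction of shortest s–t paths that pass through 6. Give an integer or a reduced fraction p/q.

1/3

Pairs whose geodesics pass through 6 — 2–5: 1/3.
All other pairs contribute 0.
Summing the contributions gives betweenness(6) = 1/3.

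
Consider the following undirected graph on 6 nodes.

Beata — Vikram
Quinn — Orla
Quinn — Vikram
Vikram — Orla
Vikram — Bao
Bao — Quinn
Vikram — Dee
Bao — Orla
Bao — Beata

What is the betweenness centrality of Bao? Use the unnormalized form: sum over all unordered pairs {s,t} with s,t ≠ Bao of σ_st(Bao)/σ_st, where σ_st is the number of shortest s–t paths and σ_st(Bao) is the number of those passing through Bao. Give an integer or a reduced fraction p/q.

1

Pairs whose geodesics pass through Bao — Beata–Quinn: 1/2; Beata–Orla: 1/2.
All other pairs contribute 0.
Summing the contributions gives betweenness(Bao) = 1.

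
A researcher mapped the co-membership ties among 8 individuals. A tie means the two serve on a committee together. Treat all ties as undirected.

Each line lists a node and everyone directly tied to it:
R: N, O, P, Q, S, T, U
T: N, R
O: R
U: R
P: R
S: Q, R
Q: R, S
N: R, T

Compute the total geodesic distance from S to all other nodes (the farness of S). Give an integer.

12

Distances from S: N:2, O:2, P:2, Q:1, R:1, T:2, U:2.
Sum = 2 + 2 + 2 + 1 + 1 + 2 + 2 = 12.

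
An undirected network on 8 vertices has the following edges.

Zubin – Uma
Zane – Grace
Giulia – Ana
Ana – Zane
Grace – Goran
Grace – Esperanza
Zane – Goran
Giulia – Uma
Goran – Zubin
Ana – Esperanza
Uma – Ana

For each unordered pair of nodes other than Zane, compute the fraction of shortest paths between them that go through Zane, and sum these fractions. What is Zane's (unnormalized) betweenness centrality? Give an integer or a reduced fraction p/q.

17/6

Pairs whose geodesics pass through Zane — Giulia–Goran: 1/2; Giulia–Grace: 1/2; Uma–Grace: 1/3; Ana–Goran: 1; Ana–Grace: 1/2.
All other pairs contribute 0.
Summing the contributions gives betweenness(Zane) = 17/6.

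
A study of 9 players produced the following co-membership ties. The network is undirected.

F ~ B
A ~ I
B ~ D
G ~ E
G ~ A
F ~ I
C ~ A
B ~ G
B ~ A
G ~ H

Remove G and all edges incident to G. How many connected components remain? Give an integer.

3

Without G, the remaining ties split the others into: {E}; {H}; {A, B, C, D, F, I}.
That's 3 separate components.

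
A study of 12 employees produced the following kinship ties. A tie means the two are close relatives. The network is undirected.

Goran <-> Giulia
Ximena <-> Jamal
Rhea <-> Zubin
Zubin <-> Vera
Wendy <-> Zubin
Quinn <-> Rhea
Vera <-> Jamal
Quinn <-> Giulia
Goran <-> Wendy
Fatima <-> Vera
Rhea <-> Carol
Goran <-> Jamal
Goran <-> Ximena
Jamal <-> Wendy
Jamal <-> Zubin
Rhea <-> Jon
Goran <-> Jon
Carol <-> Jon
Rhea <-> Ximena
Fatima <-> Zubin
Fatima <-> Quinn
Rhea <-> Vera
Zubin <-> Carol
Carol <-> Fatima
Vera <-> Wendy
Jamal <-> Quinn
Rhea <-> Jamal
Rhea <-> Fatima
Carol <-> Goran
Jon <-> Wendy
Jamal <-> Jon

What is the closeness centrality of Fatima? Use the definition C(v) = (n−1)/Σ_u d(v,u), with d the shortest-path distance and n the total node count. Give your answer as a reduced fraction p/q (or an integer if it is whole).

11/17

Distances from Fatima: Carol:1, Giulia:2, Goran:2, Jamal:2, Jon:2, Quinn:1, Rhea:1, Vera:1, Wendy:2, Ximena:2, Zubin:1. Sum = 17.
n = 12, so closeness = 11/17.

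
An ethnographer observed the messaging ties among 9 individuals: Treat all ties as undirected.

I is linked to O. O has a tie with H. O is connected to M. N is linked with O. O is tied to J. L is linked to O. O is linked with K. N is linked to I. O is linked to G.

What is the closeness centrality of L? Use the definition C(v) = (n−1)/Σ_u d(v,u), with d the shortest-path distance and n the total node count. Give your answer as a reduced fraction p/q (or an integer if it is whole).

8/15

Distances from L: G:2, H:2, I:2, J:2, K:2, M:2, N:2, O:1. Sum = 15.
n = 9, so closeness = 8/15.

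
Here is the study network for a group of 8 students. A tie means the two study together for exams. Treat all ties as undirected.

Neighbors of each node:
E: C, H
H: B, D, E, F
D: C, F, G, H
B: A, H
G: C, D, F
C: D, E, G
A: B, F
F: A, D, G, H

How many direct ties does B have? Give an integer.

B is directly tied to A and H. That is 2 neighbors, so the degree of B is 2.

2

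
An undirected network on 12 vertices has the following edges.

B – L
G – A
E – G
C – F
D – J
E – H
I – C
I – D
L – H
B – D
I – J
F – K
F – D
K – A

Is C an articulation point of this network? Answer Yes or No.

Even without C, every remaining node can still reach every other (the residual graph is connected), so C is not a cut vertex.

No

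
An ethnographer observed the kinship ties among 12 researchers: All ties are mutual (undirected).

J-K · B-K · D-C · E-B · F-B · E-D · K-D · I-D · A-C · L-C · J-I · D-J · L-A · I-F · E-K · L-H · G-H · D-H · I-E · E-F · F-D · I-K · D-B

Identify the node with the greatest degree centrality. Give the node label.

D

Degrees — A:2, B:4, C:3, D:8, E:5, F:4, G:1, H:3, I:5, J:3, K:5, L:3.
The maximum is 8, attained only by D.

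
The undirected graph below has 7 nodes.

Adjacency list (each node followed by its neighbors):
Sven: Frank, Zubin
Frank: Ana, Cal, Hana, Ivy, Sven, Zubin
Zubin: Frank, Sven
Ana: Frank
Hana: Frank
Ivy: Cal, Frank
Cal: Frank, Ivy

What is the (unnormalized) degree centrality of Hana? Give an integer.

1

Hana is directly tied to Frank. That is 1 neighbor, so the degree of Hana is 1.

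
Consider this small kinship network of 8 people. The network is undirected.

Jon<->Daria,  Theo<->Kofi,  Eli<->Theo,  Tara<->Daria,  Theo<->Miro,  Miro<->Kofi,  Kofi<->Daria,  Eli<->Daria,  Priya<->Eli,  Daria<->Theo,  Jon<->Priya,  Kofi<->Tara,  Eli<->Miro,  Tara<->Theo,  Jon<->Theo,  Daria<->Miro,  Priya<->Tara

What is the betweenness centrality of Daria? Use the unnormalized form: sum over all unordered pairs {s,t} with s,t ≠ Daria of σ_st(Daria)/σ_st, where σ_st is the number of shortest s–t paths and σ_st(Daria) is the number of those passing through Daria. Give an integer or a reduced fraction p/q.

Pairs whose geodesics pass through Daria — Eli–Jon: 1/3; Eli–Tara: 1/3; Eli–Kofi: 1/3; Jon–Tara: 1/3; Jon–Miro: 1/2; Jon–Kofi: 1/2; Tara–Miro: 1/3.
All other pairs contribute 0.
Summing the contributions gives betweenness(Daria) = 8/3.

8/3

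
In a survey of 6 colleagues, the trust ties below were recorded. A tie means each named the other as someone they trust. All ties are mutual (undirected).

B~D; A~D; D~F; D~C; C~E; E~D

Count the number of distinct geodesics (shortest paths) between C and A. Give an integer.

1

The shortest distance is 2, and the only length-2 path is C–D–A. So there is exactly 1 shortest path.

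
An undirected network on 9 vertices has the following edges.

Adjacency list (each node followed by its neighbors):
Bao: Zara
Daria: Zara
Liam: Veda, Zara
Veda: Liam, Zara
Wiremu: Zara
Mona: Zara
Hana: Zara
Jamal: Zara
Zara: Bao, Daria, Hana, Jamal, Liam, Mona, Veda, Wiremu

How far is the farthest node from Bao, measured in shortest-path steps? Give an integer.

Distances from Bao: Daria:2, Hana:2, Jamal:2, Liam:2, Mona:2, Veda:2, Wiremu:2, Zara:1.
The largest is 2 (to Mona, Veda, Hana, Daria, Wiremu, Liam, and Jamal), so the eccentricity of Bao is 2.

2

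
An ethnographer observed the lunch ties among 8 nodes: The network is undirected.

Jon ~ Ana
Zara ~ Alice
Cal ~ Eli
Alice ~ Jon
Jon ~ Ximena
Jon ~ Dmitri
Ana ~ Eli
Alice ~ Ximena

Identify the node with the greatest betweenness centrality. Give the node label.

Unnormalized betweenness of each node: Alice:6, Ana:10, Cal:0, Dmitri:0, Eli:6, Jon:15, Ximena:0, Zara:0.
Jon has the largest value, 15, making it the main broker — the node through which the most shortest paths run.

Jon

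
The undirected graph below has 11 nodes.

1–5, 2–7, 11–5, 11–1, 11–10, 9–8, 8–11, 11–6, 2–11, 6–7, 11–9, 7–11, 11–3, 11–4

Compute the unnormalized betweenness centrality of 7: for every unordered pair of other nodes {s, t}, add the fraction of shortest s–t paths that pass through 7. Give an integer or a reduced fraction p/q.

1/2

Pairs whose geodesics pass through 7 — 6–2: 1/2.
All other pairs contribute 0.
Summing the contributions gives betweenness(7) = 1/2.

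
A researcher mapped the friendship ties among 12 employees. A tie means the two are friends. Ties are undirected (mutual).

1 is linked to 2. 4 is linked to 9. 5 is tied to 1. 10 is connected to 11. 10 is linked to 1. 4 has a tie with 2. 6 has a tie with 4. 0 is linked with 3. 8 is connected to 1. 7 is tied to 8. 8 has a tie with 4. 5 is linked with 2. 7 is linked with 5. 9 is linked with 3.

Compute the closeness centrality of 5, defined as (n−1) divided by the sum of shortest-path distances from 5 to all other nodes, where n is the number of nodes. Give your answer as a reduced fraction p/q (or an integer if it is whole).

11/27

Distances from 5: 0:5, 1:1, 2:1, 3:4, 4:2, 6:3, 7:1, 8:2, 9:3, 10:2, 11:3. Sum = 27.
n = 12, so closeness = 11/27.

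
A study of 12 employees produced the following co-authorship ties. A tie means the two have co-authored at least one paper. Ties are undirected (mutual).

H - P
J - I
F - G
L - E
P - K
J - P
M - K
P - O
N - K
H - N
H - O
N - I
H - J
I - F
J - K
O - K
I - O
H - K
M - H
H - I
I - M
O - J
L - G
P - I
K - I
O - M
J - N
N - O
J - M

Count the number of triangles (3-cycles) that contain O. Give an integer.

18

O's neighbors: H, I, J, K, M, N, and P.
Neighbor pairs that are themselves tied: O–H–I; O–H–J; O–H–K; O–H–M; O–H–N; O–H–P; O–I–J; O–I–K; O–I–M; O–I–N; O–I–P; O–J–K; O–J–M; O–J–N; O–J–P; O–K–M; O–K–N; O–K–P. Each forms one triangle with O, for 18 in total.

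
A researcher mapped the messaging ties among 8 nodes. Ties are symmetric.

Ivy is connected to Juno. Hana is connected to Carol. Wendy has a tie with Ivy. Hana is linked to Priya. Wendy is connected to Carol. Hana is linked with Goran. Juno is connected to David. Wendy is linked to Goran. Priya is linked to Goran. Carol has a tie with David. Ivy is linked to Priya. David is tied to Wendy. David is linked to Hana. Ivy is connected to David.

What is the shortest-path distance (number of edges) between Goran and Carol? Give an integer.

2

One shortest route is Goran – Wendy – Carol, which uses 2 edges, and Goran and Carol are not directly tied, so nothing shorter exists. So d(Goran,Carol) = 2.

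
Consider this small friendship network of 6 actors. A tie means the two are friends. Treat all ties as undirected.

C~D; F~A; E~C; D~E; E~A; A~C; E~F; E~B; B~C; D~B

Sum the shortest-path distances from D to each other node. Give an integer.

7

Distances from D: A:2, B:1, C:1, E:1, F:2.
Sum = 2 + 1 + 1 + 1 + 2 = 7.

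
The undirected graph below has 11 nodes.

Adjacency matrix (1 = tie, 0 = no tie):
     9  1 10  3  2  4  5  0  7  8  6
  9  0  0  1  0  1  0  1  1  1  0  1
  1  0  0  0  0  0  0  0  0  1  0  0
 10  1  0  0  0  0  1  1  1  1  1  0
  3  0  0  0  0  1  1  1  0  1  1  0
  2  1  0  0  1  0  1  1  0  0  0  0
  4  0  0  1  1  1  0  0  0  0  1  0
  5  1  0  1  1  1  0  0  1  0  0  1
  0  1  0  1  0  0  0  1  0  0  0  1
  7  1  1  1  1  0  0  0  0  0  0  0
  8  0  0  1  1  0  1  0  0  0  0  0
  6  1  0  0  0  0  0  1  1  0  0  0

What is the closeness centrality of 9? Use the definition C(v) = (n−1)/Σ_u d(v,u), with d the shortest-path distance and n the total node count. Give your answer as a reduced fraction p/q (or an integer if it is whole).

Distances from 9: 0:1, 1:2, 2:1, 3:2, 4:2, 5:1, 6:1, 7:1, 8:2, 10:1. Sum = 14.
n = 11, so closeness = 10/14 = 5/7.

5/7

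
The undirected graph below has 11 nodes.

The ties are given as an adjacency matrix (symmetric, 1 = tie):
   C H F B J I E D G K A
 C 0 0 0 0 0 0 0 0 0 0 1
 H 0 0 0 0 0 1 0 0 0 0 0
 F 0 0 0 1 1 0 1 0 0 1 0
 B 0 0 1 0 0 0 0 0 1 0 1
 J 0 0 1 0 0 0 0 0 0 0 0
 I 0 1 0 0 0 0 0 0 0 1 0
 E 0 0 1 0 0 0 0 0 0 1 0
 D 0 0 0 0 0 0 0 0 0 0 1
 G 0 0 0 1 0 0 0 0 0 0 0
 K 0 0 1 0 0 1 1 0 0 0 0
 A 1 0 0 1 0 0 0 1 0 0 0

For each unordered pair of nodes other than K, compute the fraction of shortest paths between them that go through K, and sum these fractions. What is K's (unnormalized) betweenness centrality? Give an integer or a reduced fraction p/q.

Pairs whose geodesics pass through K — C–H: 1; C–I: 1; H–F: 1; H–B: 1; H–J: 1; H–E: 1; H–D: 1; H–G: 1; H–A: 1; F–I: 1; B–I: 1; J–I: 1; I–E: 1; I–D: 1 … (+2 more pairs).
All other pairs contribute 0.
Summing the contributions gives betweenness(K) = 16.

16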